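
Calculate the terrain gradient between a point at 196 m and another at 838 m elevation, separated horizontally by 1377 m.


gradient = (838 - 196) / 1377 = 642 / 1377 = 0.4662

0.4662


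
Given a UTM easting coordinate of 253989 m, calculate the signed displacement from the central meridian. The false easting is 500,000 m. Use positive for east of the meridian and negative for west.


displacement = 253989 - 500000 = -246011 m

-246011 m


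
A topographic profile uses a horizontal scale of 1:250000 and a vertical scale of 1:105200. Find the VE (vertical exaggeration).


VE = horizontal_scale / vertical_scale = 250000 / 105200 ≈ 2.4

2.4x


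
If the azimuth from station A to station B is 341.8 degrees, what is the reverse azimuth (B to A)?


back azimuth = (341.8 + 180) mod 360 = 161.8 degrees

161.8 degrees


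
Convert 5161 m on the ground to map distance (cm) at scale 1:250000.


map_cm = 5161 * 100 / 250000 = 2.0644 cm ≈ 2.06 cm

2.06 cm


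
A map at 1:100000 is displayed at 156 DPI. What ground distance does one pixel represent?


pixel_cm = 2.54 / 156 ≈ 0.016282 cm
ground = pixel_cm * 100000 / 100 = 2.54 * 100000 / (156 * 100) = 254000 / 15600 ≈ 16.28 m

16.28 m


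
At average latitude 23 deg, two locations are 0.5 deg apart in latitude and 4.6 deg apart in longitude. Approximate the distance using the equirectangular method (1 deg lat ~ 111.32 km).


dlat_km = 0.5 * 111.32 = 55.66
dlon_km = 4.6 * 111.32 * cos(23) ≈ 471.365
dist = sqrt(55.66^2 + 471.365^2) ≈ 474.6 km

474.6 km


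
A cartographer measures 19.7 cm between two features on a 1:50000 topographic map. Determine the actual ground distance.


ground = 19.7 cm * 50000 / 100 = 9850.0 m = 9.85 km

9.85 km


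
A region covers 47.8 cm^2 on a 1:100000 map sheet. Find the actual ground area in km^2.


ground_area = 47.8 * (100000/100)^2 = 47800000.0 m^2 = 47.8 km^2

47.8 km^2


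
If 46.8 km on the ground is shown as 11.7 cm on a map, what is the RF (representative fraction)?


ground = 46.8 km = 4680000 cm; RF denominator = ground / map = 4680000 / 11.7 = 400000; RF = 1:400000

1:400000


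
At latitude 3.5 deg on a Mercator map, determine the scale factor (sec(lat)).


SF = 1 / cos(3.5) = 1 / 0.998135 = 1.002

1.002


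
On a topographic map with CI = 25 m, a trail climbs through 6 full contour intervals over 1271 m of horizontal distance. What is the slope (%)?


elevation change = 6 * 25 = 150 m
slope = 150 / 1271 * 100 = 11.8%

11.8%


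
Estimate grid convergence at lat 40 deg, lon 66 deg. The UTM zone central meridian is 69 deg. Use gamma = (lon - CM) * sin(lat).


gamma = (66 - 69) * sin(40) = -3 * 0.642788 = -1.928 degrees

-1.928 degrees


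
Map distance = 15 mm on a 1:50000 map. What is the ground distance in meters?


ground = 15 mm * 50000 / 1000 = 750.0 m

750.0 m


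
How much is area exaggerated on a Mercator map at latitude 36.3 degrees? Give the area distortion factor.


area_distortion = 1/cos^2(36.3) = 1.54

1.54


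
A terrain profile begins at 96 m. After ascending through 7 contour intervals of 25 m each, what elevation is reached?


elevation = 96 + 7 * 25 = 271 m

271 m


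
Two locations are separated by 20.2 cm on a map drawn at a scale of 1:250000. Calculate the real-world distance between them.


ground = 20.2 cm * 250000 / 100 = 50500.0 m = 50.5 km

50.5 km


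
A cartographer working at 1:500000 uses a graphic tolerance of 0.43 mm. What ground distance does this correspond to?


ground = 0.43 mm * 500000 / 1000 = 215.0 m

215.0 m


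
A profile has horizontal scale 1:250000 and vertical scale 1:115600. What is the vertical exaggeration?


VE = horizontal_scale / vertical_scale = 250000 / 115600 ≈ 2.2

2.2x


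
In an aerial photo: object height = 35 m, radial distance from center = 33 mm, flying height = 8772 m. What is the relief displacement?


d = h * r / H = 35 * 33 / 8772 = 0.13 mm

0.13 mm


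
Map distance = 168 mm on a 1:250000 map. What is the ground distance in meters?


ground = 168 mm * 250000 / 1000 = 42000.0 m

42000.0 m


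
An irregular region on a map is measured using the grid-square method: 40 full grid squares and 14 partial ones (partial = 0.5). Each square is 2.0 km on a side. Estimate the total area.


effective squares = 40 + 14 * 0.5 = 47.0
area = 47.0 * 4.0 = 188.0 km^2

188.0 km^2


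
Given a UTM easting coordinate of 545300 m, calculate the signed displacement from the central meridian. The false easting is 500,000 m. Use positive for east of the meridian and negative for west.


displacement = 545300 - 500000 = 45300 m

45300 m


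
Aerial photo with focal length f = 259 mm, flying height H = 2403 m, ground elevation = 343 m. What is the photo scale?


scale = f / (H - h) = 259 mm / 2060 m = 259 / 2060000 = 1:7954

1:7954


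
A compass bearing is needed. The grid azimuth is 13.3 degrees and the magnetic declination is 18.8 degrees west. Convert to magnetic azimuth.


magnetic azimuth = grid azimuth - declination (east +ve)
mag_az = 13.3 - -18.8 = 32.1 degrees

32.1 degrees


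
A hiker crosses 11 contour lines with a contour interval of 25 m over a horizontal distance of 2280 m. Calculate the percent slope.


elevation change = 11 * 25 = 275 m
slope = 275 / 2280 * 100 = 12.1%

12.1%


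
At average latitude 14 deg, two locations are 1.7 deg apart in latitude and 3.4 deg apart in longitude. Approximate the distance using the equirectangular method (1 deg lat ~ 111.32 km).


dlat_km = 1.7 * 111.32 = 189.244
dlon_km = 3.4 * 111.32 * cos(14) ≈ 367.245
dist = sqrt(189.244^2 + 367.245^2) ≈ 413.1 km

413.1 km


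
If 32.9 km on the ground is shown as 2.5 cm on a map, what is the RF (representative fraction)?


ground = 32.9 km = 3290000 cm; RF denominator = ground / map = 3290000 / 2.5 = 1316000; RF = 1:1316000

1:1316000


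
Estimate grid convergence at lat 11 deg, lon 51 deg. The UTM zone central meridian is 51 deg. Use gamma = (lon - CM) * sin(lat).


gamma = (51 - 51) * sin(11) = 0 * 0.190809 = 0.0 degrees

0.0 degrees


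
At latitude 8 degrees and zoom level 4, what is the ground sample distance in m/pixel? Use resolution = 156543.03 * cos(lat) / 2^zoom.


res = 156543.03 * cos(8) / 2^4 = 156543.03 * 0.99026807 / 16 = 9688.72 m/pixel

9688.72 m/pixel


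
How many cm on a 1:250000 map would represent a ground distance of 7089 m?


map_cm = 7089 * 100 / 250000 = 2.8356 cm ≈ 2.84 cm

2.84 cm


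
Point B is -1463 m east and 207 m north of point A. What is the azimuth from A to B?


az = atan2(-1463, 207) = -81.9 deg
adjusted to 0-360: 278.1 degrees

278.1 degrees


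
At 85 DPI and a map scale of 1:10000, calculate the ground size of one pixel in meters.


pixel_cm = 2.54 / 85 ≈ 0.029882 cm
ground = pixel_cm * 10000 / 100 = 2.54 * 10000 / (85 * 100) = 25400 / 8500 ≈ 2.99 m

2.99 m


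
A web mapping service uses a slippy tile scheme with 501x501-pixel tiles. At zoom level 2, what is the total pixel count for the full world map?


tiles per axis = 2^2 = 4
total tiles = 4^2 = 16
pixels per axis = 4 * 501 = 2004
total pixels = 2004^2 = 4016016

4016016 pixels


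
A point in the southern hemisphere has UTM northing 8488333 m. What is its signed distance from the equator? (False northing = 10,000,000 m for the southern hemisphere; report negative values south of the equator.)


For southern: actual = 8488333 - 10000000 = -1511667 m

-1511667 m


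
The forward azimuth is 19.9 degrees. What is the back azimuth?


back azimuth = (19.9 + 180) mod 360 = 199.9 degrees

199.9 degrees


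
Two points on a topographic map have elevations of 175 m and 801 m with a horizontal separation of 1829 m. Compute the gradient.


gradient = (801 - 175) / 1829 = 626 / 1829 = 0.3423

0.3423


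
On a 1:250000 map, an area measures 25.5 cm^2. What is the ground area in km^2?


ground_area = 25.5 * (250000/100)^2 = 159375000.0 m^2 = 159.375 km^2

159.375 km^2


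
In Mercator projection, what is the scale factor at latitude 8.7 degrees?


SF = 1 / cos(8.7) = 1 / 0.988494 = 1.012

1.012


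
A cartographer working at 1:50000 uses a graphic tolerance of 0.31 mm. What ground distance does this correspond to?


ground = 0.31 mm * 50000 / 1000 = 15.5 m

15.5 m


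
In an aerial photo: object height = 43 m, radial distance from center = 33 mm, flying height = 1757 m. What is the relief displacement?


d = h * r / H = 43 * 33 / 1757 = 0.81 mm

0.81 mm


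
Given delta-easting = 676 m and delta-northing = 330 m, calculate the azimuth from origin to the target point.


az = atan2(676, 330) = 64.0 deg
adjusted to 0-360: 64.0 degrees

64.0 degrees


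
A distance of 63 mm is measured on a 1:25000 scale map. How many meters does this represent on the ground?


ground = 63 mm * 25000 / 1000 = 1575.0 m

1575.0 m


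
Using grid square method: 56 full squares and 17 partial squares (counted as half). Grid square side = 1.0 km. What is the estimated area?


effective squares = 56 + 17 * 0.5 = 64.5
area = 64.5 * 1.0 = 64.5 km^2

64.5 km^2


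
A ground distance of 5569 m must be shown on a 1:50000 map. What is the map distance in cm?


map_cm = 5569 * 100 / 50000 = 11.138 cm ≈ 11.14 cm

11.14 cm


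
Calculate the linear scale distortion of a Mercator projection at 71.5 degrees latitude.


SF = 1 / cos(71.5) = 1 / 0.317305 = 3.152

3.152


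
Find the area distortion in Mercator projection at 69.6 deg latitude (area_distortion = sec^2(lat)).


area_distortion = 1/cos^2(69.6) = 8.23

8.23


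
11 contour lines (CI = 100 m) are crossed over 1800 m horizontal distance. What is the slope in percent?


elevation change = 11 * 100 = 1100 m
slope = 1100 / 1800 * 100 = 61.1%

61.1%


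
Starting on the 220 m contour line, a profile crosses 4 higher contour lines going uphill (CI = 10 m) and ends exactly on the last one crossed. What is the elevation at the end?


elevation = 220 + 4 * 10 = 260 m

260 m


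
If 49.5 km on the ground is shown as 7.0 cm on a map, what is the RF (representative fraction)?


ground = 49.5 km = 4950000 cm; RF denominator = ground / map = 4950000 / 7.0 ≈ 707143; RF = 1:707143

1:707143


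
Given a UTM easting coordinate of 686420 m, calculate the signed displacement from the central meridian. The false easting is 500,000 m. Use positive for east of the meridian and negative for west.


displacement = 686420 - 500000 = 186420 m

186420 m


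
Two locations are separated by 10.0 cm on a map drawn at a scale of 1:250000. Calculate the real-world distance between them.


ground = 10.0 cm * 250000 / 100 = 25000.0 m = 25.0 km

25.0 km


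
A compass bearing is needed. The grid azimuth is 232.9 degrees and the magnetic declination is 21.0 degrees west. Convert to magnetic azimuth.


magnetic azimuth = grid azimuth - declination (east +ve)
mag_az = 232.9 - -21.0 = 253.9 degrees

253.9 degrees


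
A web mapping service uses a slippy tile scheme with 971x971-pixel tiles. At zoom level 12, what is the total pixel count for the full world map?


tiles per axis = 2^12 = 4096
total tiles = 4096^2 = 16777216
pixels per axis = 4096 * 971 = 3977216
total pixels = 3977216^2 = 15818247110656

15818247110656 pixels


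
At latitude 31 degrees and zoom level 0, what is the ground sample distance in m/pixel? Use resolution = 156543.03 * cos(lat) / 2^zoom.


res = 156543.03 * cos(31) / 2^0 = 156543.03 * 0.8571673 / 1 = 134183.57 m/pixel

134183.57 m/pixel


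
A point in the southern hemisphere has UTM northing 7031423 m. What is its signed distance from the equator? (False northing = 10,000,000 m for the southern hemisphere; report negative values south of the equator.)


For southern: actual = 7031423 - 10000000 = -2968577 m

-2968577 m


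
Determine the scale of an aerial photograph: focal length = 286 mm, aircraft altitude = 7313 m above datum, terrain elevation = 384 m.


scale = f / (H - h) = 286 mm / 6929 m = 286 / 6929000 = 1:24227

1:24227


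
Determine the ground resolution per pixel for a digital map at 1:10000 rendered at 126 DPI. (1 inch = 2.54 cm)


pixel_cm = 2.54 / 126 ≈ 0.020159 cm
ground = pixel_cm * 10000 / 100 = 2.54 * 10000 / (126 * 100) = 25400 / 12600 ≈ 2.02 m

2.02 m


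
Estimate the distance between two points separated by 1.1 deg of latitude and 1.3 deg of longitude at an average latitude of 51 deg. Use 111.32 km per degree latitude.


dlat_km = 1.1 * 111.32 = 122.452
dlon_km = 1.3 * 111.32 * cos(51) ≈ 91.073
dist = sqrt(122.452^2 + 91.073^2) ≈ 152.6 km

152.6 km


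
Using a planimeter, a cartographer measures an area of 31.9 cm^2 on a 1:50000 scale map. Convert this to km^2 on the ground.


ground_area = 31.9 * (50000/100)^2 = 7975000.0 m^2 = 7.975 km^2

7.975 km^2


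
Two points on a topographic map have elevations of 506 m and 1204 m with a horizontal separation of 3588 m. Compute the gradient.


gradient = (1204 - 506) / 3588 = 698 / 3588 = 0.1945

0.1945


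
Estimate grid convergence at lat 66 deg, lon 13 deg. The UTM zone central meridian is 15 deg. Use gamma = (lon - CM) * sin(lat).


gamma = (13 - 15) * sin(66) = -2 * 0.913545 = -1.827 degrees

-1.827 degrees


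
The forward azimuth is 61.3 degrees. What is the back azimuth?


back azimuth = (61.3 + 180) mod 360 = 241.3 degrees

241.3 degrees


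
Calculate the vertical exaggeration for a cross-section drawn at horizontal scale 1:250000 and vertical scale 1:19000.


VE = horizontal_scale / vertical_scale = 250000 / 19000 ≈ 13.2

13.2x


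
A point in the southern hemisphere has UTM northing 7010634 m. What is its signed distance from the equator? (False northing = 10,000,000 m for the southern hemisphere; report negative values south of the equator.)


For southern: actual = 7010634 - 10000000 = -2989366 m

-2989366 m


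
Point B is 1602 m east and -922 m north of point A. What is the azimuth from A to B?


az = atan2(1602, -922) = 119.9 deg
adjusted to 0-360: 119.9 degrees

119.9 degrees


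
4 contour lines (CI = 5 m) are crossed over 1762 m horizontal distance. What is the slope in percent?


elevation change = 4 * 5 = 20 m
slope = 20 / 1762 * 100 = 1.1%

1.1%


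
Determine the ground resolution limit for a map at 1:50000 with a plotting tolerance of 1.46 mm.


ground = 1.46 mm * 50000 / 1000 = 73.0 m

73.0 m


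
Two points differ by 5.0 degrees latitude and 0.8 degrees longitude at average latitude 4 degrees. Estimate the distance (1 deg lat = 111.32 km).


dlat_km = 5.0 * 111.32 = 556.6
dlon_km = 0.8 * 111.32 * cos(4) ≈ 88.839
dist = sqrt(556.6^2 + 88.839^2) ≈ 563.6 km

563.6 km


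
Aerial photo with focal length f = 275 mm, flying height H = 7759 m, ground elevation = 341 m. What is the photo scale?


scale = f / (H - h) = 275 mm / 7418 m = 275 / 7418000 = 1:26975

1:26975


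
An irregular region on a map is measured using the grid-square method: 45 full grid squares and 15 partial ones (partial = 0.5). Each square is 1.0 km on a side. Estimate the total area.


effective squares = 45 + 15 * 0.5 = 52.5
area = 52.5 * 1.0 = 52.5 km^2

52.5 km^2


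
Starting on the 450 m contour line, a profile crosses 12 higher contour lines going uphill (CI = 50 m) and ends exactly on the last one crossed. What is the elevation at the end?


elevation = 450 + 12 * 50 = 1050 m

1050 m


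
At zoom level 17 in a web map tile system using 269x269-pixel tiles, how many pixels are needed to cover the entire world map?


tiles per axis = 2^17 = 131072
total tiles = 131072^2 = 17179869184
pixels per axis = 131072 * 269 = 35258368
total pixels = 35258368^2 = 1243152514023424

1243152514023424 pixels


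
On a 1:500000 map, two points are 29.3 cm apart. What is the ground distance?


ground = 29.3 cm * 500000 / 100 = 146500.0 m = 146.5 km

146.5 km


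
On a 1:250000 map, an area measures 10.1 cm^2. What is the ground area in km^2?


ground_area = 10.1 * (250000/100)^2 = 63125000.0 m^2 = 63.125 km^2

63.125 km^2


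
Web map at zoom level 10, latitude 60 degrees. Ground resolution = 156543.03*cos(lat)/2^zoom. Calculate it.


res = 156543.03 * cos(60) / 2^10 = 156543.03 * 0.5 / 1024 = 76.44 m/pixel

76.44 m/pixel


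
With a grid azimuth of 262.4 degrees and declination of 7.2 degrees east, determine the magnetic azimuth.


magnetic azimuth = grid azimuth - declination (east +ve)
mag_az = 262.4 - 7.2 = 255.2 degrees

255.2 degrees


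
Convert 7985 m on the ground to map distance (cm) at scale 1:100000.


map_cm = 7985 * 100 / 100000 = 7.985 cm ≈ 7.99 cm

7.99 cm


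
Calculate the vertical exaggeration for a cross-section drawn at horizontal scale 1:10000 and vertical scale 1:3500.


VE = horizontal_scale / vertical_scale = 10000 / 3500 ≈ 2.9

2.9x


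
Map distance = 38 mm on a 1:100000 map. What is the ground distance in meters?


ground = 38 mm * 100000 / 1000 = 3800.0 m

3800.0 m


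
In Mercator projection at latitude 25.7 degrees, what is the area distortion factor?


area_distortion = 1/cos^2(25.7) = 1.232

1.232


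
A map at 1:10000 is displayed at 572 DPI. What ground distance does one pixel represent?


pixel_cm = 2.54 / 572 ≈ 0.004441 cm
ground = pixel_cm * 10000 / 100 = 2.54 * 10000 / (572 * 100) = 25400 / 57200 ≈ 0.44 m

0.44 m


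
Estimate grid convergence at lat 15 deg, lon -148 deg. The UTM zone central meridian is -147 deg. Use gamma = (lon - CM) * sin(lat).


gamma = (-148 - -147) * sin(15) = -1 * 0.258819 = -0.259 degrees

-0.259 degrees


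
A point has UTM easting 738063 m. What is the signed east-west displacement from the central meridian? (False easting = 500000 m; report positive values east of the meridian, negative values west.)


displacement = 738063 - 500000 = 238063 m

238063 m


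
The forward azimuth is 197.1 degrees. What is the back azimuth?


back azimuth = (197.1 + 180) mod 360 = 17.1 degrees

17.1 degrees


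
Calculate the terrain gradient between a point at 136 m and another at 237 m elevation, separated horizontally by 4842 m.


gradient = (237 - 136) / 4842 = 101 / 4842 = 0.0209

0.0209


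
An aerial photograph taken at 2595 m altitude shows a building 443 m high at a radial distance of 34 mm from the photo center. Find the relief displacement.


d = h * r / H = 443 * 34 / 2595 = 5.8 mm

5.8 mm


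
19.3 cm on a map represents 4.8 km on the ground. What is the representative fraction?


ground = 4.8 km = 480000 cm; RF denominator = ground / map = 480000 / 19.3 ≈ 24870; RF = 1:24870

1:24870


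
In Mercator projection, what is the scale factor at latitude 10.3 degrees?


SF = 1 / cos(10.3) = 1 / 0.983885 = 1.016

1.016


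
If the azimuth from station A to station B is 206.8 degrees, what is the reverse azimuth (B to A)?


back azimuth = (206.8 + 180) mod 360 = 26.8 degrees

26.8 degrees


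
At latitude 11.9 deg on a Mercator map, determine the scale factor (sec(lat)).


SF = 1 / cos(11.9) = 1 / 0.978509 = 1.022

1.022


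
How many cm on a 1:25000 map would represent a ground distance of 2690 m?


map_cm = 2690 * 100 / 25000 = 10.76 cm

10.76 cm


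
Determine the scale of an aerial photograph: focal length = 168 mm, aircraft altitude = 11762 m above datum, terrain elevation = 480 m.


scale = f / (H - h) = 168 mm / 11282 m = 168 / 11282000 = 1:67155

1:67155


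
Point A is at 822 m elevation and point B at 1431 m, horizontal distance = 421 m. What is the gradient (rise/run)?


gradient = (1431 - 822) / 421 = 609 / 421 = 1.4466

1.4466


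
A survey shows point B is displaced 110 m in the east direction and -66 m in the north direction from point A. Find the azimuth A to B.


az = atan2(110, -66) = 121.0 deg
adjusted to 0-360: 121.0 degrees

121.0 degrees


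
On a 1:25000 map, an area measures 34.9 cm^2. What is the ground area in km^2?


ground_area = 34.9 * (25000/100)^2 = 2181250.0 m^2 = 2.18125 km^2 ≈ 2.181 km^2

2.181 km^2


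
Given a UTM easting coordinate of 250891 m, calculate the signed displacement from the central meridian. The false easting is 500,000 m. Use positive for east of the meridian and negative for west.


displacement = 250891 - 500000 = -249109 m

-249109 m


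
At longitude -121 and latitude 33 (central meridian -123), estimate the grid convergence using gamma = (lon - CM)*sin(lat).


gamma = (-121 - -123) * sin(33) = 2 * 0.544639 = 1.089 degrees

1.089 degrees


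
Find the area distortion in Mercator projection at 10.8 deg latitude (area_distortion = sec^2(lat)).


area_distortion = 1/cos^2(10.8) = 1.036

1.036


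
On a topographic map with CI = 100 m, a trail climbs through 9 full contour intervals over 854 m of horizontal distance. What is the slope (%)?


elevation change = 9 * 100 = 900 m
slope = 900 / 854 * 100 = 105.4%

105.4%


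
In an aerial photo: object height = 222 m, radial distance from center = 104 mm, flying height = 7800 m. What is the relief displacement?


d = h * r / H = 222 * 104 / 7800 = 2.96 mm

2.96 mm


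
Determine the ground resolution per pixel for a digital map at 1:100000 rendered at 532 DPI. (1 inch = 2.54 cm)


pixel_cm = 2.54 / 532 ≈ 0.004774 cm
ground = pixel_cm * 100000 / 100 = 2.54 * 100000 / (532 * 100) = 254000 / 53200 ≈ 4.77 m

4.77 m


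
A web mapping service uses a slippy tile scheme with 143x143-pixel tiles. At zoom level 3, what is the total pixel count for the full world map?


tiles per axis = 2^3 = 8
total tiles = 8^2 = 64
pixels per axis = 8 * 143 = 1144
total pixels = 1144^2 = 1308736

1308736 pixels


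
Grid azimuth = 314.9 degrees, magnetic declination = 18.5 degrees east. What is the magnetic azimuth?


magnetic azimuth = grid azimuth - declination (east +ve)
mag_az = 314.9 - 18.5 = 296.4 degrees

296.4 degrees


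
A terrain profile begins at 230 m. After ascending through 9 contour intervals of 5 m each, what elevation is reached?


elevation = 230 + 9 * 5 = 275 m

275 m


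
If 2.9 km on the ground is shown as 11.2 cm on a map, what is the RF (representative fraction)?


ground = 2.9 km = 290000 cm; RF denominator = ground / map = 290000 / 11.2 ≈ 25893; RF = 1:25893

1:25893


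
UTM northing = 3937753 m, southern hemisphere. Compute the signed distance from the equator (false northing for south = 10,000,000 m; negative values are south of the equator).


For southern: actual = 3937753 - 10000000 = -6062247 m

-6062247 m


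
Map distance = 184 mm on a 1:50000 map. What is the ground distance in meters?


ground = 184 mm * 50000 / 1000 = 9200.0 m

9200.0 m


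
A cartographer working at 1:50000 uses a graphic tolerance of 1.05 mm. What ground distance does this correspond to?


ground = 1.05 mm * 50000 / 1000 = 52.5 m

52.5 m


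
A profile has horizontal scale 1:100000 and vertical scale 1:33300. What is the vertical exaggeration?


VE = horizontal_scale / vertical_scale = 100000 / 33300 ≈ 3.0

3.0x


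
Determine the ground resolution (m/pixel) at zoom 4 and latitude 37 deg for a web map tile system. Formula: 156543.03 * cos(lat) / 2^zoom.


res = 156543.03 * cos(37) / 2^4 = 156543.03 * 0.79863551 / 16 = 7813.8 m/pixel

7813.8 m/pixel


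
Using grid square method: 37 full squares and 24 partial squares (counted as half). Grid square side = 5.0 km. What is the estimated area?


effective squares = 37 + 24 * 0.5 = 49.0
area = 49.0 * 25.0 = 1225.0 km^2

1225.0 km^2


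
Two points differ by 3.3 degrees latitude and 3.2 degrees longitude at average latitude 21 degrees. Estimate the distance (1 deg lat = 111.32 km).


dlat_km = 3.3 * 111.32 = 367.356
dlon_km = 3.2 * 111.32 * cos(21) ≈ 332.564
dist = sqrt(367.356^2 + 332.564^2) ≈ 495.5 km

495.5 km


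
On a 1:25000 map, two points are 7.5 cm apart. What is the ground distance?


ground = 7.5 cm * 25000 / 100 = 1875.0 m = 1.875 km

1.875 km


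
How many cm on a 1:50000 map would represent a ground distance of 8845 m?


map_cm = 8845 * 100 / 50000 = 17.69 cm

17.69 cm


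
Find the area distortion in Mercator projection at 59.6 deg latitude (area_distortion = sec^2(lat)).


area_distortion = 1/cos^2(59.6) = 3.905

3.905


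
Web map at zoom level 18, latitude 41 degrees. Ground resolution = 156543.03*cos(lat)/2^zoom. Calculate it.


res = 156543.03 * cos(41) / 2^18 = 156543.03 * 0.75470958 / 262144 = 0.45 m/pixel

0.45 m/pixel


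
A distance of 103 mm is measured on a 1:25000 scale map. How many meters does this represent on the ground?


ground = 103 mm * 25000 / 1000 = 2575.0 m

2575.0 m


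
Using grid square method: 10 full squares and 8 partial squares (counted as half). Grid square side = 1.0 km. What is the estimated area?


effective squares = 10 + 8 * 0.5 = 14.0
area = 14.0 * 1.0 = 14.0 km^2

14.0 km^2


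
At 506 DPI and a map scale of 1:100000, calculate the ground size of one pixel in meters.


pixel_cm = 2.54 / 506 ≈ 0.00502 cm
ground = pixel_cm * 100000 / 100 = 2.54 * 100000 / (506 * 100) = 254000 / 50600 ≈ 5.02 m

5.02 m


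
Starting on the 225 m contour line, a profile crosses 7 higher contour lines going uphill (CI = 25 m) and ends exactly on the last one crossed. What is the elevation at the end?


elevation = 225 + 7 * 25 = 400 m

400 m


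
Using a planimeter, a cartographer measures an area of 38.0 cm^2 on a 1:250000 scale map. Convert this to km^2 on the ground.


ground_area = 38.0 * (250000/100)^2 = 237500000.0 m^2 = 237.5 km^2

237.5 km^2


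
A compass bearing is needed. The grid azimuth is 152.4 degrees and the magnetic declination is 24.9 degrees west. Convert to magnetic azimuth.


magnetic azimuth = grid azimuth - declination (east +ve)
mag_az = 152.4 - -24.9 = 177.3 degrees

177.3 degrees


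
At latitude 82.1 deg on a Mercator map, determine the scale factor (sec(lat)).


SF = 1 / cos(82.1) = 1 / 0.137445 = 7.276

7.276


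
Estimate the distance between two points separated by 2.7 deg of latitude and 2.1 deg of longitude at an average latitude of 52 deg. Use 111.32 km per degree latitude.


dlat_km = 2.7 * 111.32 = 300.564
dlon_km = 2.1 * 111.32 * cos(52) ≈ 143.924
dist = sqrt(300.564^2 + 143.924^2) ≈ 333.2 km

333.2 km


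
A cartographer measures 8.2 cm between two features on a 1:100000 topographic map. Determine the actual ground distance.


ground = 8.2 cm * 100000 / 100 = 8200.0 m = 8.2 km

8.2 km


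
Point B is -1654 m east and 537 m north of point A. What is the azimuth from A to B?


az = atan2(-1654, 537) = -72.0 deg
adjusted to 0-360: 288.0 degrees

288.0 degrees


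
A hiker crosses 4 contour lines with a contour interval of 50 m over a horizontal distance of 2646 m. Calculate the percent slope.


elevation change = 4 * 50 = 200 m
slope = 200 / 2646 * 100 = 7.6%

7.6%


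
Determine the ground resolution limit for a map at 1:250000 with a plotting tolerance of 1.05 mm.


ground = 1.05 mm * 250000 / 1000 = 262.5 m

262.5 m


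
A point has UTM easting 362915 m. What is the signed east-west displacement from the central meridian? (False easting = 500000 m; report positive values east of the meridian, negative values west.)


displacement = 362915 - 500000 = -137085 m

-137085 m


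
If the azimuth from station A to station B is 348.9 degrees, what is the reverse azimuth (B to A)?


back azimuth = (348.9 + 180) mod 360 = 168.9 degrees

168.9 degrees


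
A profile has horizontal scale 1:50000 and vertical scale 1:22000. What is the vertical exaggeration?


VE = horizontal_scale / vertical_scale = 50000 / 22000 ≈ 2.3

2.3x


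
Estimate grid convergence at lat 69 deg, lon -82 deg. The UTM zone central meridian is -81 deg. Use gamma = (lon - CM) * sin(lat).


gamma = (-82 - -81) * sin(69) = -1 * 0.93358 = -0.934 degrees

-0.934 degrees


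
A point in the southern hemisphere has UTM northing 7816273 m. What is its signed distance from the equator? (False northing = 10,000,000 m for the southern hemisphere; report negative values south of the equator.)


For southern: actual = 7816273 - 10000000 = -2183727 m

-2183727 m


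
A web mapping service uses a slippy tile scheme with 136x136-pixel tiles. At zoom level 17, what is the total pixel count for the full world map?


tiles per axis = 2^17 = 131072
total tiles = 131072^2 = 17179869184
pixels per axis = 131072 * 136 = 17825792
total pixels = 17825792^2 = 317758860427264

317758860427264 pixels


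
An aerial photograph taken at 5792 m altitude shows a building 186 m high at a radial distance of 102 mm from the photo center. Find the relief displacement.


d = h * r / H = 186 * 102 / 5792 = 3.28 mm

3.28 mm


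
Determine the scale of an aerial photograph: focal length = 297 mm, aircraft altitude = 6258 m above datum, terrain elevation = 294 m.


scale = f / (H - h) = 297 mm / 5964 m = 297 / 5964000 = 1:20081

1:20081


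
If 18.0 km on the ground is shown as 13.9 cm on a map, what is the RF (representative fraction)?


ground = 18.0 km = 1800000 cm; RF denominator = ground / map = 1800000 / 13.9 ≈ 129496; RF = 1:129496

1:129496


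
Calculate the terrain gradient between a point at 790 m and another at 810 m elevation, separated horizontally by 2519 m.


gradient = (810 - 790) / 2519 = 20 / 2519 = 0.0079

0.0079


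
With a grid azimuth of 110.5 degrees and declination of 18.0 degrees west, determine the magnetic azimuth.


magnetic azimuth = grid azimuth - declination (east +ve)
mag_az = 110.5 - -18.0 = 128.5 degrees

128.5 degrees


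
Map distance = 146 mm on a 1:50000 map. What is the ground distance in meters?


ground = 146 mm * 50000 / 1000 = 7300.0 m

7300.0 m


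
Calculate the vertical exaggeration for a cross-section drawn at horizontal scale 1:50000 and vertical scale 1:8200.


VE = horizontal_scale / vertical_scale = 50000 / 8200 ≈ 6.1

6.1x


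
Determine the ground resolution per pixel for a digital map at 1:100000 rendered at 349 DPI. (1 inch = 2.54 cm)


pixel_cm = 2.54 / 349 ≈ 0.007278 cm
ground = pixel_cm * 100000 / 100 = 2.54 * 100000 / (349 * 100) = 254000 / 34900 ≈ 7.28 m

7.28 m


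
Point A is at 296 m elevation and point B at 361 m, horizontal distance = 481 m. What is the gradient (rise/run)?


gradient = (361 - 296) / 481 = 65 / 481 = 0.1351

0.1351


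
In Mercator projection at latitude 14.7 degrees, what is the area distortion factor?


area_distortion = 1/cos^2(14.7) = 1.069

1.069


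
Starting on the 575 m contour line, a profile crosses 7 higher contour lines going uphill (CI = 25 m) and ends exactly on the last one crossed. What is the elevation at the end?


elevation = 575 + 7 * 25 = 750 m

750 m


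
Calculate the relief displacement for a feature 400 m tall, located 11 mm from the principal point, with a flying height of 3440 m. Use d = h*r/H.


d = h * r / H = 400 * 11 / 3440 = 1.28 mm

1.28 mm


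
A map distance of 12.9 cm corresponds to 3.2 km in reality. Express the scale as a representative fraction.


ground = 3.2 km = 320000 cm; RF denominator = ground / map = 320000 / 12.9 ≈ 24806; RF = 1:24806

1:24806


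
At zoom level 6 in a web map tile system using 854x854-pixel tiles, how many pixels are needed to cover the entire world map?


tiles per axis = 2^6 = 64
total tiles = 64^2 = 4096
pixels per axis = 64 * 854 = 54656
total pixels = 54656^2 = 2987278336

2987278336 pixels


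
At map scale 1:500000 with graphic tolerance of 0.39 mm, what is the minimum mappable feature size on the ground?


ground = 0.39 mm * 500000 / 1000 = 195.0 m

195.0 m


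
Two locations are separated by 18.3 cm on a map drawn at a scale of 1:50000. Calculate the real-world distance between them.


ground = 18.3 cm * 50000 / 100 = 9150.0 m = 9.15 km

9.15 km


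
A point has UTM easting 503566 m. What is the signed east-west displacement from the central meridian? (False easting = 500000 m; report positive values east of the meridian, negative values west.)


displacement = 503566 - 500000 = 3566 m

3566 m


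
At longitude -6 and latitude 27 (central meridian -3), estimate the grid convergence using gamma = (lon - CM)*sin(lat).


gamma = (-6 - -3) * sin(27) = -3 * 0.45399 = -1.362 degrees

-1.362 degrees


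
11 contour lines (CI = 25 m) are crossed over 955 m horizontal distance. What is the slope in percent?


elevation change = 11 * 25 = 275 m
slope = 275 / 955 * 100 = 28.8%

28.8%


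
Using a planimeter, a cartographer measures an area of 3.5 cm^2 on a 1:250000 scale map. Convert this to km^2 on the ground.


ground_area = 3.5 * (250000/100)^2 = 21875000.0 m^2 = 21.875 km^2

21.875 km^2


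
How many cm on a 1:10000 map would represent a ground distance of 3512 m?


map_cm = 3512 * 100 / 10000 = 35.12 cm

35.12 cm


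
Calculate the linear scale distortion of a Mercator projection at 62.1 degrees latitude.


SF = 1 / cos(62.1) = 1 / 0.46793 = 2.137

2.137


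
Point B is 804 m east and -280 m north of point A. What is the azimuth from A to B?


az = atan2(804, -280) = 109.2 deg
adjusted to 0-360: 109.2 degrees

109.2 degrees


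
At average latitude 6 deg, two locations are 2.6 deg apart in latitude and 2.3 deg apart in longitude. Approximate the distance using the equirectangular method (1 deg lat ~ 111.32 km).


dlat_km = 2.6 * 111.32 = 289.432
dlon_km = 2.3 * 111.32 * cos(6) ≈ 254.633
dist = sqrt(289.432^2 + 254.633^2) ≈ 385.5 km

385.5 km


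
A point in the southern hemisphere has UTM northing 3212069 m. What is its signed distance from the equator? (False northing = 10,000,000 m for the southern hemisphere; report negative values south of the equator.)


For southern: actual = 3212069 - 10000000 = -6787931 m

-6787931 m


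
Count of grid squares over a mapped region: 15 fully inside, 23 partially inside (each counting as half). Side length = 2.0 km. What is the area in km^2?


effective squares = 15 + 23 * 0.5 = 26.5
area = 26.5 * 4.0 = 106.0 km^2

106.0 km^2


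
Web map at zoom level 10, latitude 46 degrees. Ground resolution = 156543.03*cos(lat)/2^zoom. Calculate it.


res = 156543.03 * cos(46) / 2^10 = 156543.03 * 0.69465837 / 1024 = 106.2 m/pixel

106.2 m/pixel


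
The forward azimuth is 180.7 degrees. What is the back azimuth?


back azimuth = (180.7 + 180) mod 360 = 0.7 degrees

0.7 degrees


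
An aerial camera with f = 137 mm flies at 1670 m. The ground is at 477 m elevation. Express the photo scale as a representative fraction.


scale = f / (H - h) = 137 mm / 1193 m = 137 / 1193000 = 1:8708

1:8708


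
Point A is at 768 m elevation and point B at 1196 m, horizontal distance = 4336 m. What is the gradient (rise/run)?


gradient = (1196 - 768) / 4336 = 428 / 4336 = 0.0987

0.0987


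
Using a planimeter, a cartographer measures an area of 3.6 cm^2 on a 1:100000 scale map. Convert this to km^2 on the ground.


ground_area = 3.6 * (100000/100)^2 = 3600000.0 m^2 = 3.6 km^2

3.6 km^2


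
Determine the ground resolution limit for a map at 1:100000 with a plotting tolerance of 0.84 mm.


ground = 0.84 mm * 100000 / 1000 = 84.0 m

84.0 m


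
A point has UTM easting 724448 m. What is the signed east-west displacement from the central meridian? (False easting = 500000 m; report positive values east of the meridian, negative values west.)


displacement = 724448 - 500000 = 224448 m

224448 m


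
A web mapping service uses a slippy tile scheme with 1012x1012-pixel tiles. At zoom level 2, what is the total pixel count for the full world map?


tiles per axis = 2^2 = 4
total tiles = 4^2 = 16
pixels per axis = 4 * 1012 = 4048
total pixels = 4048^2 = 16386304

16386304 pixels


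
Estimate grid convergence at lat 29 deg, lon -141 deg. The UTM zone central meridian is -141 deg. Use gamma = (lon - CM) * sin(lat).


gamma = (-141 - -141) * sin(29) = 0 * 0.48481 = 0.0 degrees

0.0 degrees


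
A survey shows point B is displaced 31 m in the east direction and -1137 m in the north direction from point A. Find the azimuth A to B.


az = atan2(31, -1137) = 178.4 deg
adjusted to 0-360: 178.4 degrees

178.4 degrees


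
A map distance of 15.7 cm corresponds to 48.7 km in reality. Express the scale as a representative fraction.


ground = 48.7 km = 4870000 cm; RF denominator = ground / map = 4870000 / 15.7 ≈ 310191; RF = 1:310191

1:310191


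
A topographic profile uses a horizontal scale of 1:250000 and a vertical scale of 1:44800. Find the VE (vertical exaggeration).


VE = horizontal_scale / vertical_scale = 250000 / 44800 ≈ 5.6

5.6x


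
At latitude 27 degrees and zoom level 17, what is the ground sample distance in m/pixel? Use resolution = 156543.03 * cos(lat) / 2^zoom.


res = 156543.03 * cos(27) / 2^17 = 156543.03 * 0.89100652 / 131072 = 1.06 m/pixel

1.06 m/pixel


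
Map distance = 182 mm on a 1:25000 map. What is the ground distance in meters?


ground = 182 mm * 25000 / 1000 = 4550.0 m

4550.0 m


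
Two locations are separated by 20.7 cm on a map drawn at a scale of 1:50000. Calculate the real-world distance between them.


ground = 20.7 cm * 50000 / 100 = 10350.0 m = 10.35 km

10.35 km


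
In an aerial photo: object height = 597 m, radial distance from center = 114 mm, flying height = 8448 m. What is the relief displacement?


d = h * r / H = 597 * 114 / 8448 = 8.06 mm

8.06 mm


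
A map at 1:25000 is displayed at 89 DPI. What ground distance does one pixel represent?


pixel_cm = 2.54 / 89 ≈ 0.028539 cm
ground = pixel_cm * 25000 / 100 = 2.54 * 25000 / (89 * 100) = 63500 / 8900 ≈ 7.13 m

7.13 m


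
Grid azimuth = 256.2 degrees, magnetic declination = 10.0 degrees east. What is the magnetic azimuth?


magnetic azimuth = grid azimuth - declination (east +ve)
mag_az = 256.2 - 10.0 = 246.2 degrees

246.2 degrees


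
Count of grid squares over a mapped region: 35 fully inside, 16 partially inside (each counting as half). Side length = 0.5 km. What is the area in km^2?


effective squares = 35 + 16 * 0.5 = 43.0
area = 43.0 * 0.25 = 10.75 km^2

10.75 km^2


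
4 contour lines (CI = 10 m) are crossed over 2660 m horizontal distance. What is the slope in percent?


elevation change = 4 * 10 = 40 m
slope = 40 / 2660 * 100 = 1.5%

1.5%


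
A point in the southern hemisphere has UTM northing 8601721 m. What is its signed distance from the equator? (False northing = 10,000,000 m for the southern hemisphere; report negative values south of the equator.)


For southern: actual = 8601721 - 10000000 = -1398279 m

-1398279 m


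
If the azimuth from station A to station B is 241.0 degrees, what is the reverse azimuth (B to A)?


back azimuth = (241.0 + 180) mod 360 = 61.0 degrees

61.0 degrees


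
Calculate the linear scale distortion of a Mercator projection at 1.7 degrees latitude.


SF = 1 / cos(1.7) = 1 / 0.99956 = 1.0

1.0


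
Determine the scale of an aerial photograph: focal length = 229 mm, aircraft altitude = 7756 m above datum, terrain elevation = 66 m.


scale = f / (H - h) = 229 mm / 7690 m = 229 / 7690000 = 1:33581

1:33581


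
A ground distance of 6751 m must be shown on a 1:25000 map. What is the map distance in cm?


map_cm = 6751 * 100 / 25000 = 27.004 cm ≈ 27.0 cm

27.0 cm


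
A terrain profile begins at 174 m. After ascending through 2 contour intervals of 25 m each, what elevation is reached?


elevation = 174 + 2 * 25 = 224 m

224 m
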